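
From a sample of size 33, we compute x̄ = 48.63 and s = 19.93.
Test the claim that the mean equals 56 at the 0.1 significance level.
One-sample t-test:
H₀: μ = 56
H₁: μ ≠ 56
df = n - 1 = 32
t = (x̄ - μ₀) / (s/√n) = (48.63 - 56) / (19.93/√33) = -2.124
p-value = 0.0415

Since p-value < α = 0.1, we reject H₀.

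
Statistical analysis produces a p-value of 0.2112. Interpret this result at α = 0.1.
Since p = 0.2112 > α = 0.1, fail to reject H₀.
There is insufficient evidence to reject the null hypothesis; the result is not statistically significant at the 0.1 level.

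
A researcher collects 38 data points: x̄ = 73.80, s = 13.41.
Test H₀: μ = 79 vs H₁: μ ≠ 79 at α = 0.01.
One-sample t-test:
H₀: μ = 79
H₁: μ ≠ 79
df = n - 1 = 37
t = (x̄ - μ₀) / (s/√n) = (73.80 - 79) / (13.41/√38) = -2.390
p-value = 0.0220

Since p-value > α = 0.01, we fail to reject H₀.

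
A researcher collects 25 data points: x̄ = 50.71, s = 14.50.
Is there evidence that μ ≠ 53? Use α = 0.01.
One-sample t-test:
H₀: μ = 53
H₁: μ ≠ 53
df = n - 1 = 24
t = (x̄ - μ₀) / (s/√n) = (50.71 - 53) / (14.50/√25) = -0.790
p-value = 0.4375

Since p-value > α = 0.01, we fail to reject H₀.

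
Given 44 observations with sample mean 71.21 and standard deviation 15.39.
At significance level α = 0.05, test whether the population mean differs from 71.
One-sample t-test:
H₀: μ = 71
H₁: μ ≠ 71
df = n - 1 = 43
t = (x̄ - μ₀) / (s/√n) = (71.21 - 71) / (15.39/√44) = 0.091
p-value = 0.9283

Since p-value > α = 0.05, we fail to reject H₀.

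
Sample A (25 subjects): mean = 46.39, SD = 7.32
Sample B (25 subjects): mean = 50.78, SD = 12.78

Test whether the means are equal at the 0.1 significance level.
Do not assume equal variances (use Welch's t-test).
Welch's two-sample t-test:
H₀: μ₁ = μ₂
H₁: μ₁ ≠ μ₂
s₁²/n₁ = 7.32²/25 = 2.1433,  s₂²/n₂ = 12.78²/25 = 6.5331
SE = √(s₁²/n₁ + s₂²/n₂) = √(2.1433 + 6.5331) = 2.9456
df (Welch-Satterthwaite) = (s₁²/n₁ + s₂²/n₂)² / [(s₁²/n₁)²/(n₁-1) + (s₂²/n₂)²/(n₂-1)] ≈ 38.22
t = (x̄₁ - x̄₂) / SE = (46.39 - 50.78) / 2.9456 = -4.39 / 2.9456 = -1.490
p-value = 0.1443

Since p-value > α = 0.1, we fail to reject H₀.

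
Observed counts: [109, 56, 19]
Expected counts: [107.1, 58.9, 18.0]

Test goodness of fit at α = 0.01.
Chi-square goodness of fit test:
H₀: observed counts match expected distribution
H₁: observed counts differ from expected distribution
df = k - 1 = 2
χ² = Σ(O - E)²/E
   = (109 - 107.1)²/107.1 + (56 - 58.9)²/58.9 + (19 - 18.0)²/18.0
   = 0.034 + 0.143 + 0.056
   = 0.23
p-value = 0.8905

Since p-value > α = 0.01, we fail to reject H₀.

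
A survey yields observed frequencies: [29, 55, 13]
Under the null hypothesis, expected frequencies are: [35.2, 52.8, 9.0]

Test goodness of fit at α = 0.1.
Chi-square goodness of fit test:
H₀: observed counts match expected distribution
H₁: observed counts differ from expected distribution
df = k - 1 = 2
χ² = Σ(O - E)²/E
   = (29 - 35.2)²/35.2 + (55 - 52.8)²/52.8 + (13 - 9.0)²/9.0
   = 1.092 + 0.092 + 1.778
   = 2.96
p-value = 0.2275

Since p-value > α = 0.1, we fail to reject H₀.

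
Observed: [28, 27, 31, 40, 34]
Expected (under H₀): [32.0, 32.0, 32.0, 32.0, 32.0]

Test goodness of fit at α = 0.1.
Chi-square goodness of fit test:
H₀: observed counts match expected distribution
H₁: observed counts differ from expected distribution
df = k - 1 = 4
χ² = Σ(O - E)²/E
   = (28 - 32.0)²/32.0 + (27 - 32.0)²/32.0 + (31 - 32.0)²/32.0 + (40 - 32.0)²/32.0 + (34 - 32.0)²/32.0
   = 0.500 + 0.781 + 0.031 + 2.000 + 0.125
   = 3.44
p-value = 0.4874

Since p-value > α = 0.1, we fail to reject H₀.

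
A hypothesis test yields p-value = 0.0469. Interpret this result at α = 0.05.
Since p = 0.0469 < α = 0.05, reject H₀.
There is sufficient evidence to reject the null hypothesis; the result is statistically significant at the 0.05 level.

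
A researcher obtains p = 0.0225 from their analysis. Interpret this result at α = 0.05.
Since p = 0.0225 < α = 0.05, reject H₀.
There is sufficient evidence to reject the null hypothesis; the result is statistically significant at the 0.05 level.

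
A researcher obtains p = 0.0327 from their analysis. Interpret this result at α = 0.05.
Since p = 0.0327 < α = 0.05, reject H₀.
There is sufficient evidence to reject the null hypothesis; the result is statistically significant at the 0.05 level.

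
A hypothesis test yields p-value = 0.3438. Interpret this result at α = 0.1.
Since p = 0.3438 > α = 0.1, fail to reject H₀.
There is insufficient evidence to reject the null hypothesis; the result is not statistically significant at the 0.1 level.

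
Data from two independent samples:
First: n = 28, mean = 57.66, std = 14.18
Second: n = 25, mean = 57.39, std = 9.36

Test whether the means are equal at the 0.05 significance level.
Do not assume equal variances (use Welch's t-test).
Welch's two-sample t-test:
H₀: μ₁ = μ₂
H₁: μ₁ ≠ μ₂
s₁²/n₁ = 14.18²/28 = 7.1812,  s₂²/n₂ = 9.36²/25 = 3.5044
SE = √(s₁²/n₁ + s₂²/n₂) = √(7.1812 + 3.5044) = 3.2689
df (Welch-Satterthwaite) = (s₁²/n₁ + s₂²/n₂)² / [(s₁²/n₁)²/(n₁-1) + (s₂²/n₂)²/(n₂-1)] ≈ 47.15
t = (x̄₁ - x̄₂) / SE = (57.66 - 57.39) / 3.2689 = 0.27 / 3.2689 = 0.083
p-value = 0.9345

Since p-value > α = 0.05, we fail to reject H₀.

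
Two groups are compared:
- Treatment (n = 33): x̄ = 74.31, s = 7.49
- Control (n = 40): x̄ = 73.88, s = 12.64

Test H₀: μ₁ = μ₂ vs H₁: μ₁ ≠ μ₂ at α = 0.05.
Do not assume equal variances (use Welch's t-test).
Welch's two-sample t-test:
H₀: μ₁ = μ₂
H₁: μ₁ ≠ μ₂
s₁²/n₁ = 7.49²/33 = 1.7000,  s₂²/n₂ = 12.64²/40 = 3.9942
SE = √(s₁²/n₁ + s₂²/n₂) = √(1.7000 + 3.9942) = 2.3863
df (Welch-Satterthwaite) = (s₁²/n₁ + s₂²/n₂)² / [(s₁²/n₁)²/(n₁-1) + (s₂²/n₂)²/(n₂-1)] ≈ 64.93
t = (x̄₁ - x̄₂) / SE = (74.31 - 73.88) / 2.3863 = 0.43 / 2.3863 = 0.180
p-value = 0.8576

Since p-value > α = 0.05, we fail to reject H₀.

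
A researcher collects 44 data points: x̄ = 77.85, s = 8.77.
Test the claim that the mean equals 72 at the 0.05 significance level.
One-sample t-test:
H₀: μ = 72
H₁: μ ≠ 72
df = n - 1 = 43
t = (x̄ - μ₀) / (s/√n) = (77.85 - 72) / (8.77/√44) = 4.425
p-value = 0.0001

Since p-value < α = 0.05, we reject H₀.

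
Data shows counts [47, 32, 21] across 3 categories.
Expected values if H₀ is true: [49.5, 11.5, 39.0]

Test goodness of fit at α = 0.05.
Chi-square goodness of fit test:
H₀: observed counts match expected distribution
H₁: observed counts differ from expected distribution
df = k - 1 = 2
χ² = Σ(O - E)²/E
   = (47 - 49.5)²/49.5 + (32 - 11.5)²/11.5 + (21 - 39.0)²/39.0
   = 0.126 + 36.543 + 8.308
   = 44.98
p-value < 0.0001

Since p-value < α = 0.05, we reject H₀.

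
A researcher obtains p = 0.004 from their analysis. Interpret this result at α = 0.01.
Since p = 0.004 < α = 0.01, reject H₀.
There is sufficient evidence to reject the null hypothesis; the result is statistically significant at the 0.01 level.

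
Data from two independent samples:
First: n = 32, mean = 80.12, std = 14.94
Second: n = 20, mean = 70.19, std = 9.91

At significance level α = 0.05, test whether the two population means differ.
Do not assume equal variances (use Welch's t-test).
Welch's two-sample t-test:
H₀: μ₁ = μ₂
H₁: μ₁ ≠ μ₂
s₁²/n₁ = 14.94²/32 = 6.9751,  s₂²/n₂ = 9.91²/20 = 4.9104
SE = √(s₁²/n₁ + s₂²/n₂) = √(6.9751 + 4.9104) = 3.4475
df (Welch-Satterthwaite) = (s₁²/n₁ + s₂²/n₂)² / [(s₁²/n₁)²/(n₁-1) + (s₂²/n₂)²/(n₂-1)] ≈ 49.77
t = (x̄₁ - x̄₂) / SE = (80.12 - 70.19) / 3.4475 = 9.93 / 3.4475 = 2.880
p-value = 0.0058

Since p-value < α = 0.05, we reject H₀.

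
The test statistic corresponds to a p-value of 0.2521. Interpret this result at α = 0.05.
Since p = 0.2521 > α = 0.05, fail to reject H₀.
There is insufficient evidence to reject the null hypothesis; the result is not statistically significant at the 0.05 level.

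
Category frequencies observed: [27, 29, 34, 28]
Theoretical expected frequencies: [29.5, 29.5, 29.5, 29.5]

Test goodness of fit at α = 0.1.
Chi-square goodness of fit test:
H₀: observed counts match expected distribution
H₁: observed counts differ from expected distribution
df = k - 1 = 3
χ² = Σ(O - E)²/E
   = (27 - 29.5)²/29.5 + (29 - 29.5)²/29.5 + (34 - 29.5)²/29.5 + (28 - 29.5)²/29.5
   = 0.212 + 0.008 + 0.686 + 0.076
   = 0.98
p-value = 0.8054

Since p-value > α = 0.1, we fail to reject H₀.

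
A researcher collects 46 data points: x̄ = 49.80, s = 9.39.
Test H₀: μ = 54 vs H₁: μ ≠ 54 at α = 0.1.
One-sample t-test:
H₀: μ = 54
H₁: μ ≠ 54
df = n - 1 = 45
t = (x̄ - μ₀) / (s/√n) = (49.80 - 54) / (9.39/√46) = -3.034
p-value = 0.0040

Since p-value < α = 0.1, we reject H₀.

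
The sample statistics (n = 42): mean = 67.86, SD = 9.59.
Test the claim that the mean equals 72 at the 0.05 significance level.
One-sample t-test:
H₀: μ = 72
H₁: μ ≠ 72
df = n - 1 = 41
t = (x̄ - μ₀) / (s/√n) = (67.86 - 72) / (9.59/√42) = -2.798
p-value = 0.0078

Since p-value < α = 0.05, we reject H₀.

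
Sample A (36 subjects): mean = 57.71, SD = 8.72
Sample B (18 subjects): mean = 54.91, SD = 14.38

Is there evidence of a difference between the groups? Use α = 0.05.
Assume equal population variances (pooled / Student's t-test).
Student's two-sample t-test (equal variances):
H₀: μ₁ = μ₂
H₁: μ₁ ≠ μ₂
df = n₁ + n₂ - 2 = 52
Pooled variance s_p² = [(n₁-1)s₁² + (n₂-1)s₂²] / (n₁ + n₂ - 2) = [(35)(8.72²) + (17)(14.38²)] / 52 = 118.7823
SE = √(s_p²(1/n₁ + 1/n₂)) = √(118.7823 × (1/36 + 1/18)) = 3.1462
t = (x̄₁ - x̄₂) / SE = (57.71 - 54.91) / 3.1462 = 2.80 / 3.1462 = 0.890
p-value = 0.3776

Since p-value > α = 0.05, we fail to reject H₀.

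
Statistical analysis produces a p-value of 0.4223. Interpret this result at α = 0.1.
Since p = 0.4223 > α = 0.1, fail to reject H₀.
There is insufficient evidence to reject the null hypothesis; the result is not statistically significant at the 0.1 level.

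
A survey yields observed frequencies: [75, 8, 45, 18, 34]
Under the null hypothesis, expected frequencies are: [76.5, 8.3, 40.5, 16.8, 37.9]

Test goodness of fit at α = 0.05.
Chi-square goodness of fit test:
H₀: observed counts match expected distribution
H₁: observed counts differ from expected distribution
df = k - 1 = 4
χ² = Σ(O - E)²/E
   = (75 - 76.5)²/76.5 + (8 - 8.3)²/8.3 + (45 - 40.5)²/40.5 + (18 - 16.8)²/16.8 + (34 - 37.9)²/37.9
   = 0.029 + 0.011 + 0.500 + 0.086 + 0.401
   = 1.03
p-value = 0.9056

Since p-value > α = 0.05, we fail to reject H₀.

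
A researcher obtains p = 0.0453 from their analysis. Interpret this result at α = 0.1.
Since p = 0.0453 < α = 0.1, reject H₀.
There is sufficient evidence to reject the null hypothesis; the result is statistically significant at the 0.1 level.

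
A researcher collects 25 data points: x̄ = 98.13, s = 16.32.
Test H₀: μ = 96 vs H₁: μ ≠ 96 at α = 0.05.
One-sample t-test:
H₀: μ = 96
H₁: μ ≠ 96
df = n - 1 = 24
t = (x̄ - μ₀) / (s/√n) = (98.13 - 96) / (16.32/√25) = 0.653
p-value = 0.5202

Since p-value > α = 0.05, we fail to reject H₀.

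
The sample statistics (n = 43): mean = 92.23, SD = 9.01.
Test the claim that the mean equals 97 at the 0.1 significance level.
One-sample t-test:
H₀: μ = 97
H₁: μ ≠ 97
df = n - 1 = 42
t = (x̄ - μ₀) / (s/√n) = (92.23 - 97) / (9.01/√43) = -3.472
p-value = 0.0012

Since p-value < α = 0.1, we reject H₀.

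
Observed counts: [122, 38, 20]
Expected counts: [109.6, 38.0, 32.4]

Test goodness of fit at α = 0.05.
Chi-square goodness of fit test:
H₀: observed counts match expected distribution
H₁: observed counts differ from expected distribution
df = k - 1 = 2
χ² = Σ(O - E)²/E
   = (122 - 109.6)²/109.6 + (38 - 38.0)²/38.0 + (20 - 32.4)²/32.4
   = 1.403 + 0.000 + 4.746
   = 6.15
p-value = 0.0462

Since p-value < α = 0.05, we reject H₀.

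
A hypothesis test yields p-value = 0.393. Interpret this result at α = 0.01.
Since p = 0.393 > α = 0.01, fail to reject H₀.
There is insufficient evidence to reject the null hypothesis; the result is not statistically significant at the 0.01 level.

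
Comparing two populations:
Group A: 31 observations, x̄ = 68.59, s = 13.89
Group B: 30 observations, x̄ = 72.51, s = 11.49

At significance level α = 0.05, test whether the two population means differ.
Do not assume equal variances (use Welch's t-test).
Welch's two-sample t-test:
H₀: μ₁ = μ₂
H₁: μ₁ ≠ μ₂
s₁²/n₁ = 13.89²/31 = 6.2236,  s₂²/n₂ = 11.49²/30 = 4.4007
SE = √(s₁²/n₁ + s₂²/n₂) = √(6.2236 + 4.4007) = 3.2595
df (Welch-Satterthwaite) = (s₁²/n₁ + s₂²/n₂)² / [(s₁²/n₁)²/(n₁-1) + (s₂²/n₂)²/(n₂-1)] ≈ 57.62
t = (x̄₁ - x̄₂) / SE = (68.59 - 72.51) / 3.2595 = -3.92 / 3.2595 = -1.203
p-value = 0.2340

Since p-value > α = 0.05, we fail to reject H₀.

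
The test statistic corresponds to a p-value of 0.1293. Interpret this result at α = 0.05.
Since p = 0.1293 > α = 0.05, fail to reject H₀.
There is insufficient evidence to reject the null hypothesis; the result is not statistically significant at the 0.05 level.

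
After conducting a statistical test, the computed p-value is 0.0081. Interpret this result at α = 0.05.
Since p = 0.0081 < α = 0.05, reject H₀.
There is sufficient evidence to reject the null hypothesis; the result is statistically significant at the 0.05 level.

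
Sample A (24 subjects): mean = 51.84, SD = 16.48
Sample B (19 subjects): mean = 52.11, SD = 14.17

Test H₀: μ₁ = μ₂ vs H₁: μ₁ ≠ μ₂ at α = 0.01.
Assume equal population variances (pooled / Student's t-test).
Student's two-sample t-test (equal variances):
H₀: μ₁ = μ₂
H₁: μ₁ ≠ μ₂
df = n₁ + n₂ - 2 = 41
Pooled variance s_p² = [(n₁-1)s₁² + (n₂-1)s₂²] / (n₁ + n₂ - 2) = [(23)(16.48²) + (18)(14.17²)] / 41 = 240.5068
SE = √(s_p²(1/n₁ + 1/n₂)) = √(240.5068 × (1/24 + 1/19)) = 4.7623
t = (x̄₁ - x̄₂) / SE = (51.84 - 52.11) / 4.7623 = -0.27 / 4.7623 = -0.057
p-value = 0.9551

Since p-value > α = 0.01, we fail to reject H₀.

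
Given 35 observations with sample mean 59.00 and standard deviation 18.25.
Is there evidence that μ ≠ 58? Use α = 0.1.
One-sample t-test:
H₀: μ = 58
H₁: μ ≠ 58
df = n - 1 = 34
t = (x̄ - μ₀) / (s/√n) = (59.00 - 58) / (18.25/√35) = 0.324
p-value = 0.7478

Since p-value > α = 0.1, we fail to reject H₀.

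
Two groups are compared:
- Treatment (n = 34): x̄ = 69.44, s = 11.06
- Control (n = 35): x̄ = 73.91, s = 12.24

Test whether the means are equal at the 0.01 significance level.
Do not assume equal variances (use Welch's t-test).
Welch's two-sample t-test:
H₀: μ₁ = μ₂
H₁: μ₁ ≠ μ₂
s₁²/n₁ = 11.06²/34 = 3.5978,  s₂²/n₂ = 12.24²/35 = 4.2805
SE = √(s₁²/n₁ + s₂²/n₂) = √(3.5978 + 4.2805) = 2.8068
df (Welch-Satterthwaite) = (s₁²/n₁ + s₂²/n₂)² / [(s₁²/n₁)²/(n₁-1) + (s₂²/n₂)²/(n₂-1)] ≈ 66.66
t = (x̄₁ - x̄₂) / SE = (69.44 - 73.91) / 2.8068 = -4.47 / 2.8068 = -1.593
p-value = 0.1160

Since p-value > α = 0.01, we fail to reject H₀.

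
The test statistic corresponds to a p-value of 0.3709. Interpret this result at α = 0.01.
Since p = 0.3709 > α = 0.01, fail to reject H₀.
There is insufficient evidence to reject the null hypothesis; the result is not statistically significant at the 0.01 level.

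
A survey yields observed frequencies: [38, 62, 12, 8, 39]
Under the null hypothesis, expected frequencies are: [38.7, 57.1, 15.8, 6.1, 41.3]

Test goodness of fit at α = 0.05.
Chi-square goodness of fit test:
H₀: observed counts match expected distribution
H₁: observed counts differ from expected distribution
df = k - 1 = 4
χ² = Σ(O - E)²/E
   = (38 - 38.7)²/38.7 + (62 - 57.1)²/57.1 + (12 - 15.8)²/15.8 + (8 - 6.1)²/6.1 + (39 - 41.3)²/41.3
   = 0.013 + 0.420 + 0.914 + 0.592 + 0.128
   = 2.07
p-value = 0.7234

Since p-value > α = 0.05, we fail to reject H₀.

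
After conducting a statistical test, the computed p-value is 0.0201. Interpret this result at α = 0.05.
Since p = 0.0201 < α = 0.05, reject H₀.
There is sufficient evidence to reject the null hypothesis; the result is statistically significant at the 0.05 level.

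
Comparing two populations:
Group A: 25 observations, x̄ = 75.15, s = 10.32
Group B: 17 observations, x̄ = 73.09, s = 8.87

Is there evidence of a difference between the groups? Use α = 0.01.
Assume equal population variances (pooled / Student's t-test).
Student's two-sample t-test (equal variances):
H₀: μ₁ = μ₂
H₁: μ₁ ≠ μ₂
df = n₁ + n₂ - 2 = 40
Pooled variance s_p² = [(n₁-1)s₁² + (n₂-1)s₂²] / (n₁ + n₂ - 2) = [(24)(10.32²) + (16)(8.87²)] / 40 = 95.3722
SE = √(s_p²(1/n₁ + 1/n₂)) = √(95.3722 × (1/25 + 1/17)) = 3.0700
t = (x̄₁ - x̄₂) / SE = (75.15 - 73.09) / 3.0700 = 2.06 / 3.0700 = 0.671
p-value = 0.5061

Since p-value > α = 0.01, we fail to reject H₀.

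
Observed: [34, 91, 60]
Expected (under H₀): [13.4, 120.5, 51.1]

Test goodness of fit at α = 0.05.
Chi-square goodness of fit test:
H₀: observed counts match expected distribution
H₁: observed counts differ from expected distribution
df = k - 1 = 2
χ² = Σ(O - E)²/E
   = (34 - 13.4)²/13.4 + (91 - 120.5)²/120.5 + (60 - 51.1)²/51.1
   = 31.669 + 7.222 + 1.550
   = 40.44
p-value < 0.0001

Since p-value < α = 0.05, we reject H₀.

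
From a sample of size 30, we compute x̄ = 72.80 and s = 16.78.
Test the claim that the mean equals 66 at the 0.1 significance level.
One-sample t-test:
H₀: μ = 66
H₁: μ ≠ 66
df = n - 1 = 29
t = (x̄ - μ₀) / (s/√n) = (72.80 - 66) / (16.78/√30) = 2.220
p-value = 0.0344

Since p-value < α = 0.1, we reject H₀.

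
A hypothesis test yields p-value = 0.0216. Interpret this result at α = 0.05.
Since p = 0.0216 < α = 0.05, reject H₀.
There is sufficient evidence to reject the null hypothesis; the result is statistically significant at the 0.05 level.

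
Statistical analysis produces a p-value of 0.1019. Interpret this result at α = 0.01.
Since p = 0.1019 > α = 0.01, fail to reject H₀.
There is insufficient evidence to reject the null hypothesis; the result is not statistically significant at the 0.01 level.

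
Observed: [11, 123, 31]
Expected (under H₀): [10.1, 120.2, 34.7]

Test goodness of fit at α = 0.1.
Chi-square goodness of fit test:
H₀: observed counts match expected distribution
H₁: observed counts differ from expected distribution
df = k - 1 = 2
χ² = Σ(O - E)²/E
   = (11 - 10.1)²/10.1 + (123 - 120.2)²/120.2 + (31 - 34.7)²/34.7
   = 0.080 + 0.065 + 0.395
   = 0.54
p-value = 0.7634

Since p-value > α = 0.1, we fail to reject H₀.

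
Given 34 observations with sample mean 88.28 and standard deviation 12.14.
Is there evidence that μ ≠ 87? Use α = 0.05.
One-sample t-test:
H₀: μ = 87
H₁: μ ≠ 87
df = n - 1 = 33
t = (x̄ - μ₀) / (s/√n) = (88.28 - 87) / (12.14/√34) = 0.615
p-value = 0.5429

Since p-value > α = 0.05, we fail to reject H₀.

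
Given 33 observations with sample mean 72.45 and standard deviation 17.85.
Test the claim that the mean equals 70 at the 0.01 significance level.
One-sample t-test:
H₀: μ = 70
H₁: μ ≠ 70
df = n - 1 = 32
t = (x̄ - μ₀) / (s/√n) = (72.45 - 70) / (17.85/√33) = 0.788
p-value = 0.4362

Since p-value > α = 0.01, we fail to reject H₀.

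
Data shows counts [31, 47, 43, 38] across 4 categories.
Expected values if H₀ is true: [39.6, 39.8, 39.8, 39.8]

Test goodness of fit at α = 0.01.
Chi-square goodness of fit test:
H₀: observed counts match expected distribution
H₁: observed counts differ from expected distribution
df = k - 1 = 3
χ² = Σ(O - E)²/E
   = (31 - 39.6)²/39.6 + (47 - 39.8)²/39.8 + (43 - 39.8)²/39.8 + (38 - 39.8)²/39.8
   = 1.868 + 1.303 + 0.257 + 0.081
   = 3.51
p-value = 0.3196

Since p-value > α = 0.01, we fail to reject H₀.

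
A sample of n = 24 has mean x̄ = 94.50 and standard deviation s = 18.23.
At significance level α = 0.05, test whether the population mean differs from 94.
One-sample t-test:
H₀: μ = 94
H₁: μ ≠ 94
df = n - 1 = 23
t = (x̄ - μ₀) / (s/√n) = (94.50 - 94) / (18.23/√24) = 0.134
p-value = 0.8943

Since p-value > α = 0.05, we fail to reject H₀.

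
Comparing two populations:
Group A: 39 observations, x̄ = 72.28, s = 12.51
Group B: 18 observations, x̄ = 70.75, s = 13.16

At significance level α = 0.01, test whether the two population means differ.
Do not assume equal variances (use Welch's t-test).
Welch's two-sample t-test:
H₀: μ₁ = μ₂
H₁: μ₁ ≠ μ₂
s₁²/n₁ = 12.51²/39 = 4.0128,  s₂²/n₂ = 13.16²/18 = 9.6214
SE = √(s₁²/n₁ + s₂²/n₂) = √(4.0128 + 9.6214) = 3.6925
df (Welch-Satterthwaite) = (s₁²/n₁ + s₂²/n₂)² / [(s₁²/n₁)²/(n₁-1) + (s₂²/n₂)²/(n₂-1)] ≈ 31.67
t = (x̄₁ - x̄₂) / SE = (72.28 - 70.75) / 3.6925 = 1.53 / 3.6925 = 0.414
p-value = 0.6814

Since p-value > α = 0.01, we fail to reject H₀.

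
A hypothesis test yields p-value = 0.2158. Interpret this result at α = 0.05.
Since p = 0.2158 > α = 0.05, fail to reject H₀.
There is insufficient evidence to reject the null hypothesis; the result is not statistically significant at the 0.05 level.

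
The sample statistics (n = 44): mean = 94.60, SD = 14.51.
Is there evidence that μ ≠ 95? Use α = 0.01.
One-sample t-test:
H₀: μ = 95
H₁: μ ≠ 95
df = n - 1 = 43
t = (x̄ - μ₀) / (s/√n) = (94.60 - 95) / (14.51/√44) = -0.183
p-value = 0.8558

Since p-value > α = 0.01, we fail to reject H₀.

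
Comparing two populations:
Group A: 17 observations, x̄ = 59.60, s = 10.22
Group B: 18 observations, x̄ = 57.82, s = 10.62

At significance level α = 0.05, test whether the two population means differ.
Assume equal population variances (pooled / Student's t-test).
Student's two-sample t-test (equal variances):
H₀: μ₁ = μ₂
H₁: μ₁ ≠ μ₂
df = n₁ + n₂ - 2 = 33
Pooled variance s_p² = [(n₁-1)s₁² + (n₂-1)s₂²] / (n₁ + n₂ - 2) = [(16)(10.22²) + (17)(10.62²)] / 33 = 108.7427
SE = √(s_p²(1/n₁ + 1/n₂)) = √(108.7427 × (1/17 + 1/18)) = 3.5267
t = (x̄₁ - x̄₂) / SE = (59.60 - 57.82) / 3.5267 = 1.78 / 3.5267 = 0.505
p-value = 0.6171

Since p-value > α = 0.05, we fail to reject H₀.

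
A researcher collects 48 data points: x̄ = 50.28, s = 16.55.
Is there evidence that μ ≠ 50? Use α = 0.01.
One-sample t-test:
H₀: μ = 50
H₁: μ ≠ 50
df = n - 1 = 47
t = (x̄ - μ₀) / (s/√n) = (50.28 - 50) / (16.55/√48) = 0.117
p-value = 0.9072

Since p-value > α = 0.01, we fail to reject H₀.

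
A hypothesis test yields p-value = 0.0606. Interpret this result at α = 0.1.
Since p = 0.0606 < α = 0.1, reject H₀.
There is sufficient evidence to reject the null hypothesis; the result is statistically significant at the 0.1 level.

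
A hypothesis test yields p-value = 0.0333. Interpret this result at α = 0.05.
Since p = 0.0333 < α = 0.05, reject H₀.
There is sufficient evidence to reject the null hypothesis; the result is statistically significant at the 0.05 level.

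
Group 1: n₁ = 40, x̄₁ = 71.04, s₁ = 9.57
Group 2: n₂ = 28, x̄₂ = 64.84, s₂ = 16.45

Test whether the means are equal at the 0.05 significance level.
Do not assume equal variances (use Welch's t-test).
Welch's two-sample t-test:
H₀: μ₁ = μ₂
H₁: μ₁ ≠ μ₂
s₁²/n₁ = 9.57²/40 = 2.2896,  s₂²/n₂ = 16.45²/28 = 9.6644
SE = √(s₁²/n₁ + s₂²/n₂) = √(2.2896 + 9.6644) = 3.4575
df (Welch-Satterthwaite) = (s₁²/n₁ + s₂²/n₂)² / [(s₁²/n₁)²/(n₁-1) + (s₂²/n₂)²/(n₂-1)] ≈ 39.76
t = (x̄₁ - x̄₂) / SE = (71.04 - 64.84) / 3.4575 = 6.20 / 3.4575 = 1.793
p-value = 0.0805

Since p-value > α = 0.05, we fail to reject H₀.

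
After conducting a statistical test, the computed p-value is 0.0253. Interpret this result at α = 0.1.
Since p = 0.0253 < α = 0.1, reject H₀.
There is sufficient evidence to reject the null hypothesis; the result is statistically significant at the 0.1 level.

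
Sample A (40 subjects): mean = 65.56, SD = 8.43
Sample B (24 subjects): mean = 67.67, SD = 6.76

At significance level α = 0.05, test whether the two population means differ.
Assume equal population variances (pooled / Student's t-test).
Student's two-sample t-test (equal variances):
H₀: μ₁ = μ₂
H₁: μ₁ ≠ μ₂
df = n₁ + n₂ - 2 = 62
Pooled variance s_p² = [(n₁-1)s₁² + (n₂-1)s₂²] / (n₁ + n₂ - 2) = [(39)(8.43²) + (23)(6.76²)] / 62 = 61.6544
SE = √(s_p²(1/n₁ + 1/n₂)) = √(61.6544 × (1/40 + 1/24)) = 2.0274
t = (x̄₁ - x̄₂) / SE = (65.56 - 67.67) / 2.0274 = -2.11 / 2.0274 = -1.041
p-value = 0.3020

Since p-value > α = 0.05, we fail to reject H₀.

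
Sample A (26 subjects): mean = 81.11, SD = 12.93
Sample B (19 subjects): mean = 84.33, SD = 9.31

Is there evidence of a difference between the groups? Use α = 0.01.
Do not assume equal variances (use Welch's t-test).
Welch's two-sample t-test:
H₀: μ₁ = μ₂
H₁: μ₁ ≠ μ₂
s₁²/n₁ = 12.93²/26 = 6.4302,  s₂²/n₂ = 9.31²/19 = 4.5619
SE = √(s₁²/n₁ + s₂²/n₂) = √(6.4302 + 4.5619) = 3.3154
df (Welch-Satterthwaite) = (s₁²/n₁ + s₂²/n₂)² / [(s₁²/n₁)²/(n₁-1) + (s₂²/n₂)²/(n₂-1)] ≈ 43.00
t = (x̄₁ - x̄₂) / SE = (81.11 - 84.33) / 3.3154 = -3.22 / 3.3154 = -0.971
p-value = 0.3369

Since p-value > α = 0.01, we fail to reject H₀.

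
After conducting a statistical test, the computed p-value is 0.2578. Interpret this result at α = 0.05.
Since p = 0.2578 > α = 0.05, fail to reject H₀.
There is insufficient evidence to reject the null hypothesis; the result is not statistically significant at the 0.05 level.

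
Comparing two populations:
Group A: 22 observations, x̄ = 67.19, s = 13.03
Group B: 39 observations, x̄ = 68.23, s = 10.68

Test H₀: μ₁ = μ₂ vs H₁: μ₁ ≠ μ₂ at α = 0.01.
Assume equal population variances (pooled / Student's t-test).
Student's two-sample t-test (equal variances):
H₀: μ₁ = μ₂
H₁: μ₁ ≠ μ₂
df = n₁ + n₂ - 2 = 59
Pooled variance s_p² = [(n₁-1)s₁² + (n₂-1)s₂²] / (n₁ + n₂ - 2) = [(21)(13.03²) + (38)(10.68²)] / 59 = 133.8944
SE = √(s_p²(1/n₁ + 1/n₂)) = √(133.8944 × (1/22 + 1/39)) = 3.0853
t = (x̄₁ - x̄₂) / SE = (67.19 - 68.23) / 3.0853 = -1.04 / 3.0853 = -0.337
p-value = 0.7373

Since p-value > α = 0.01, we fail to reject H₀.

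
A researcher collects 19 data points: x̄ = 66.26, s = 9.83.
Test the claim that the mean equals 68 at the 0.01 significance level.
One-sample t-test:
H₀: μ = 68
H₁: μ ≠ 68
df = n - 1 = 18
t = (x̄ - μ₀) / (s/√n) = (66.26 - 68) / (9.83/√19) = -0.772
p-value = 0.4504

Since p-value > α = 0.01, we fail to reject H₀.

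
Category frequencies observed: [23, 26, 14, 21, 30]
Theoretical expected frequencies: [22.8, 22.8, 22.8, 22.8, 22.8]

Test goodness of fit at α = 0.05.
Chi-square goodness of fit test:
H₀: observed counts match expected distribution
H₁: observed counts differ from expected distribution
df = k - 1 = 4
χ² = Σ(O - E)²/E
   = (23 - 22.8)²/22.8 + (26 - 22.8)²/22.8 + (14 - 22.8)²/22.8 + (21 - 22.8)²/22.8 + (30 - 22.8)²/22.8
   = 0.002 + 0.449 + 3.396 + 0.142 + 2.274
   = 6.26
p-value = 0.1803

Since p-value > α = 0.05, we fail to reject H₀.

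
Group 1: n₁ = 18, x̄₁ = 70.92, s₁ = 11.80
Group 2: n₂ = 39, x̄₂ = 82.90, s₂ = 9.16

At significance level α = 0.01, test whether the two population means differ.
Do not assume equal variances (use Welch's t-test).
Welch's two-sample t-test:
H₀: μ₁ = μ₂
H₁: μ₁ ≠ μ₂
s₁²/n₁ = 11.80²/18 = 7.7356,  s₂²/n₂ = 9.16²/39 = 2.1514
SE = √(s₁²/n₁ + s₂²/n₂) = √(7.7356 + 2.1514) = 3.1444
df (Welch-Satterthwaite) = (s₁²/n₁ + s₂²/n₂)² / [(s₁²/n₁)²/(n₁-1) + (s₂²/n₂)²/(n₂-1)] ≈ 26.84
t = (x̄₁ - x̄₂) / SE = (70.92 - 82.90) / 3.1444 = -11.98 / 3.1444 = -3.810
p-value = 0.0007

Since p-value < α = 0.01, we reject H₀.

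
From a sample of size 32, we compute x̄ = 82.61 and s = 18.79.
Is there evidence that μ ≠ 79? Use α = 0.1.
One-sample t-test:
H₀: μ = 79
H₁: μ ≠ 79
df = n - 1 = 31
t = (x̄ - μ₀) / (s/√n) = (82.61 - 79) / (18.79/√32) = 1.087
p-value = 0.2855

Since p-value > α = 0.1, we fail to reject H₀.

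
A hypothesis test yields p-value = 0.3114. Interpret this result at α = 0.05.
Since p = 0.3114 > α = 0.05, fail to reject H₀.
There is insufficient evidence to reject the null hypothesis; the result is not statistically significant at the 0.05 level.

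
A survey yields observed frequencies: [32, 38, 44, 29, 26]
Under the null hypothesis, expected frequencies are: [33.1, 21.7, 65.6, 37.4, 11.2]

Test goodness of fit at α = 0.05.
Chi-square goodness of fit test:
H₀: observed counts match expected distribution
H₁: observed counts differ from expected distribution
df = k - 1 = 4
χ² = Σ(O - E)²/E
   = (32 - 33.1)²/33.1 + (38 - 21.7)²/21.7 + (44 - 65.6)²/65.6 + (29 - 37.4)²/37.4 + (26 - 11.2)²/11.2
   = 0.037 + 12.244 + 7.112 + 1.887 + 19.557
   = 40.84
p-value < 0.0001

Since p-value < α = 0.05, we reject H₀.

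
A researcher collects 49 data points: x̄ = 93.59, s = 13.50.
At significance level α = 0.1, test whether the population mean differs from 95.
One-sample t-test:
H₀: μ = 95
H₁: μ ≠ 95
df = n - 1 = 48
t = (x̄ - μ₀) / (s/√n) = (93.59 - 95) / (13.50/√49) = -0.731
p-value = 0.4683

Since p-value > α = 0.1, we fail to reject H₀.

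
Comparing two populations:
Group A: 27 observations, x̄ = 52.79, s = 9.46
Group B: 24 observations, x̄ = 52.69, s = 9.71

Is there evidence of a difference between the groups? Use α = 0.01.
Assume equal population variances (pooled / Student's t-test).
Student's two-sample t-test (equal variances):
H₀: μ₁ = μ₂
H₁: μ₁ ≠ μ₂
df = n₁ + n₂ - 2 = 49
Pooled variance s_p² = [(n₁-1)s₁² + (n₂-1)s₂²] / (n₁ + n₂ - 2) = [(26)(9.46²) + (23)(9.71²)] / 49 = 91.7411
SE = √(s_p²(1/n₁ + 1/n₂)) = √(91.7411 × (1/27 + 1/24)) = 2.6871
t = (x̄₁ - x̄₂) / SE = (52.79 - 52.69) / 2.6871 = 0.10 / 2.6871 = 0.037
p-value = 0.9705

Since p-value > α = 0.01, we fail to reject H₀.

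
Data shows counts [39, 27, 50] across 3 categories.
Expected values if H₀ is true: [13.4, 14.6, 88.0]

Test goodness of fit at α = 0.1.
Chi-square goodness of fit test:
H₀: observed counts match expected distribution
H₁: observed counts differ from expected distribution
df = k - 1 = 2
χ² = Σ(O - E)²/E
   = (39 - 13.4)²/13.4 + (27 - 14.6)²/14.6 + (50 - 88.0)²/88.0
   = 48.907 + 10.532 + 16.409
   = 75.85
p-value < 0.0001

Since p-value < α = 0.1, we reject H₀.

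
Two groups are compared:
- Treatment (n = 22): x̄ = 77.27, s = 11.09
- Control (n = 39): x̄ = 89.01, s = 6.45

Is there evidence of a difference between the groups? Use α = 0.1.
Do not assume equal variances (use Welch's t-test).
Welch's two-sample t-test:
H₀: μ₁ = μ₂
H₁: μ₁ ≠ μ₂
s₁²/n₁ = 11.09²/22 = 5.5904,  s₂²/n₂ = 6.45²/39 = 1.0667
SE = √(s₁²/n₁ + s₂²/n₂) = √(5.5904 + 1.0667) = 2.5801
df (Welch-Satterthwaite) = (s₁²/n₁ + s₂²/n₂)² / [(s₁²/n₁)²/(n₁-1) + (s₂²/n₂)²/(n₂-1)] ≈ 29.19
t = (x̄₁ - x̄₂) / SE = (77.27 - 89.01) / 2.5801 = -11.74 / 2.5801 = -4.550
p-value = 0.0001

Since p-value < α = 0.1, we reject H₀.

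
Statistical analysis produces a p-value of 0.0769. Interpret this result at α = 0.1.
Since p = 0.0769 < α = 0.1, reject H₀.
There is sufficient evidence to reject the null hypothesis; the result is statistically significant at the 0.1 level.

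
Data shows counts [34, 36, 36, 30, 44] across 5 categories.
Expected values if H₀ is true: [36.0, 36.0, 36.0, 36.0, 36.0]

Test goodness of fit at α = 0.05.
Chi-square goodness of fit test:
H₀: observed counts match expected distribution
H₁: observed counts differ from expected distribution
df = k - 1 = 4
χ² = Σ(O - E)²/E
   = (34 - 36.0)²/36.0 + (36 - 36.0)²/36.0 + (36 - 36.0)²/36.0 + (30 - 36.0)²/36.0 + (44 - 36.0)²/36.0
   = 0.111 + 0.000 + 0.000 + 1.000 + 1.778
   = 2.89
p-value = 0.5766

Since p-value > α = 0.05, we fail to reject H₀.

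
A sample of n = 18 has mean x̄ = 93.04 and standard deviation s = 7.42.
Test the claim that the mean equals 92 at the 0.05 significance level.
One-sample t-test:
H₀: μ = 92
H₁: μ ≠ 92
df = n - 1 = 17
t = (x̄ - μ₀) / (s/√n) = (93.04 - 92) / (7.42/√18) = 0.595
p-value = 0.5599

Since p-value > α = 0.05, we fail to reject H₀.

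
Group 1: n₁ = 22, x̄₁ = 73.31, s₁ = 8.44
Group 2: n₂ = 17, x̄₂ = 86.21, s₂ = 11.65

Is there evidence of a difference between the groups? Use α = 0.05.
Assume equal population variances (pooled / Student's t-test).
Student's two-sample t-test (equal variances):
H₀: μ₁ = μ₂
H₁: μ₁ ≠ μ₂
df = n₁ + n₂ - 2 = 37
Pooled variance s_p² = [(n₁-1)s₁² + (n₂-1)s₂²] / (n₁ + n₂ - 2) = [(21)(8.44²) + (16)(11.65²)] / 37 = 99.1207
SE = √(s_p²(1/n₁ + 1/n₂)) = √(99.1207 × (1/22 + 1/17)) = 3.2150
t = (x̄₁ - x̄₂) / SE = (73.31 - 86.21) / 3.2150 = -12.90 / 3.2150 = -4.012
p-value = 0.0003

Since p-value < α = 0.05, we reject H₀.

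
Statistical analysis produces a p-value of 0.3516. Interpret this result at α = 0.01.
Since p = 0.3516 > α = 0.01, fail to reject H₀.
There is insufficient evidence to reject the null hypothesis; the result is not statistically significant at the 0.01 level.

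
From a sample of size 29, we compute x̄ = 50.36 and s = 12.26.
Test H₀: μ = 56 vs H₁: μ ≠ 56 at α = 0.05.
One-sample t-test:
H₀: μ = 56
H₁: μ ≠ 56
df = n - 1 = 28
t = (x̄ - μ₀) / (s/√n) = (50.36 - 56) / (12.26/√29) = -2.477
p-value = 0.0195

Since p-value < α = 0.05, we reject H₀.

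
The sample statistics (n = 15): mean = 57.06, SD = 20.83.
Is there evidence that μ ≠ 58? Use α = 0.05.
One-sample t-test:
H₀: μ = 58
H₁: μ ≠ 58
df = n - 1 = 14
t = (x̄ - μ₀) / (s/√n) = (57.06 - 58) / (20.83/√15) = -0.175
p-value = 0.8638

Since p-value > α = 0.05, we fail to reject H₀.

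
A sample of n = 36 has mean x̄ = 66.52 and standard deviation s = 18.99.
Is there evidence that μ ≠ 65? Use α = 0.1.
One-sample t-test:
H₀: μ = 65
H₁: μ ≠ 65
df = n - 1 = 35
t = (x̄ - μ₀) / (s/√n) = (66.52 - 65) / (18.99/√36) = 0.480
p-value = 0.6340

Since p-value > α = 0.1, we fail to reject H₀.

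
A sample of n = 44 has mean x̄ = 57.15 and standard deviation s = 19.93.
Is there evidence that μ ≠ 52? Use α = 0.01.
One-sample t-test:
H₀: μ = 52
H₁: μ ≠ 52
df = n - 1 = 43
t = (x̄ - μ₀) / (s/√n) = (57.15 - 52) / (19.93/√44) = 1.714
p-value = 0.0937

Since p-value > α = 0.01, we fail to reject H₀.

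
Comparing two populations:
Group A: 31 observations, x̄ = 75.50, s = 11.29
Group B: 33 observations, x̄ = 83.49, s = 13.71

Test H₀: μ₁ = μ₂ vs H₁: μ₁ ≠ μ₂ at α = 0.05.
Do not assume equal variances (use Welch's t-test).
Welch's two-sample t-test:
H₀: μ₁ = μ₂
H₁: μ₁ ≠ μ₂
s₁²/n₁ = 11.29²/31 = 4.1117,  s₂²/n₂ = 13.71²/33 = 5.6959
SE = √(s₁²/n₁ + s₂²/n₂) = √(4.1117 + 5.6959) = 3.1317
df (Welch-Satterthwaite) = (s₁²/n₁ + s₂²/n₂)² / [(s₁²/n₁)²/(n₁-1) + (s₂²/n₂)²/(n₂-1)] ≈ 60.98
t = (x̄₁ - x̄₂) / SE = (75.50 - 83.49) / 3.1317 = -7.99 / 3.1317 = -2.551
p-value = 0.0133

Since p-value < α = 0.05, we reject H₀.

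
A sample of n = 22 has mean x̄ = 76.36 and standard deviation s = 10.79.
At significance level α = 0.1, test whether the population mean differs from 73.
One-sample t-test:
H₀: μ = 73
H₁: μ ≠ 73
df = n - 1 = 21
t = (x̄ - μ₀) / (s/√n) = (76.36 - 73) / (10.79/√22) = 1.461
p-value = 0.1589

Since p-value > α = 0.1, we fail to reject H₀.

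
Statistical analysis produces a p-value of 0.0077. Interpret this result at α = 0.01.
Since p = 0.0077 < α = 0.01, reject H₀.
There is sufficient evidence to reject the null hypothesis; the result is statistically significant at the 0.01 level.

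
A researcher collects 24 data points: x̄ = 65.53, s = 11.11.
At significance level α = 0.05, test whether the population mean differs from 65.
One-sample t-test:
H₀: μ = 65
H₁: μ ≠ 65
df = n - 1 = 23
t = (x̄ - μ₀) / (s/√n) = (65.53 - 65) / (11.11/√24) = 0.234
p-value = 0.8173

Since p-value > α = 0.05, we fail to reject H₀.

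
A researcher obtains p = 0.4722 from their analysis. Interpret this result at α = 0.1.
Since p = 0.4722 > α = 0.1, fail to reject H₀.
There is insufficient evidence to reject the null hypothesis; the result is not statistically significant at the 0.1 level.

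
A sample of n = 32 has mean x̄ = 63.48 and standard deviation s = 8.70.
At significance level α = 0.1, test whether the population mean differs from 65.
One-sample t-test:
H₀: μ = 65
H₁: μ ≠ 65
df = n - 1 = 31
t = (x̄ - μ₀) / (s/√n) = (63.48 - 65) / (8.70/√32) = -0.988
p-value = 0.3306

Since p-value > α = 0.1, we fail to reject H₀.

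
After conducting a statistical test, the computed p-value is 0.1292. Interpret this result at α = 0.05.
Since p = 0.1292 > α = 0.05, fail to reject H₀.
There is insufficient evidence to reject the null hypothesis; the result is not statistically significant at the 0.05 level.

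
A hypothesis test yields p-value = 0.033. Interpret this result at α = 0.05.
Since p = 0.033 < α = 0.05, reject H₀.
There is sufficient evidence to reject the null hypothesis; the result is statistically significant at the 0.05 level.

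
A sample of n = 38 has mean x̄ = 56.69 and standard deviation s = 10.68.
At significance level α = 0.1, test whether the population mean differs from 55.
One-sample t-test:
H₀: μ = 55
H₁: μ ≠ 55
df = n - 1 = 37
t = (x̄ - μ₀) / (s/√n) = (56.69 - 55) / (10.68/√38) = 0.975
p-value = 0.3357

Since p-value > α = 0.1, we fail to reject H₀.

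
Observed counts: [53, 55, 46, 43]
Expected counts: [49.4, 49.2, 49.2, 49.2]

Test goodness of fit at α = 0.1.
Chi-square goodness of fit test:
H₀: observed counts match expected distribution
H₁: observed counts differ from expected distribution
df = k - 1 = 3
χ² = Σ(O - E)²/E
   = (53 - 49.4)²/49.4 + (55 - 49.2)²/49.2 + (46 - 49.2)²/49.2 + (43 - 49.2)²/49.2
   = 0.262 + 0.684 + 0.208 + 0.781
   = 1.94
p-value = 0.5859

Since p-value > α = 0.1, we fail to reject H₀.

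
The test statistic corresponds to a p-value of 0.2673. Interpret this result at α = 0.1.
Since p = 0.2673 > α = 0.1, fail to reject H₀.
There is insufficient evidence to reject the null hypothesis; the result is not statistically significant at the 0.1 level.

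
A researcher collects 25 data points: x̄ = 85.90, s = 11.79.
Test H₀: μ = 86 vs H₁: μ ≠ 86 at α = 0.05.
One-sample t-test:
H₀: μ = 86
H₁: μ ≠ 86
df = n - 1 = 24
t = (x̄ - μ₀) / (s/√n) = (85.90 - 86) / (11.79/√25) = -0.042
p-value = 0.9665

Since p-value > α = 0.05, we fail to reject H₀.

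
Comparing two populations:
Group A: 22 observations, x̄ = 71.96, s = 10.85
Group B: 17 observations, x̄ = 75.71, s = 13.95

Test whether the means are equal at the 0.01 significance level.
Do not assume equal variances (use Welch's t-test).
Welch's two-sample t-test:
H₀: μ₁ = μ₂
H₁: μ₁ ≠ μ₂
s₁²/n₁ = 10.85²/22 = 5.3510,  s₂²/n₂ = 13.95²/17 = 11.4472
SE = √(s₁²/n₁ + s₂²/n₂) = √(5.3510 + 11.4472) = 4.0986
df (Welch-Satterthwaite) = (s₁²/n₁ + s₂²/n₂)² / [(s₁²/n₁)²/(n₁-1) + (s₂²/n₂)²/(n₂-1)] ≈ 29.54
t = (x̄₁ - x̄₂) / SE = (71.96 - 75.71) / 4.0986 = -3.75 / 4.0986 = -0.915
p-value = 0.3676

Since p-value > α = 0.01, we fail to reject H₀.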